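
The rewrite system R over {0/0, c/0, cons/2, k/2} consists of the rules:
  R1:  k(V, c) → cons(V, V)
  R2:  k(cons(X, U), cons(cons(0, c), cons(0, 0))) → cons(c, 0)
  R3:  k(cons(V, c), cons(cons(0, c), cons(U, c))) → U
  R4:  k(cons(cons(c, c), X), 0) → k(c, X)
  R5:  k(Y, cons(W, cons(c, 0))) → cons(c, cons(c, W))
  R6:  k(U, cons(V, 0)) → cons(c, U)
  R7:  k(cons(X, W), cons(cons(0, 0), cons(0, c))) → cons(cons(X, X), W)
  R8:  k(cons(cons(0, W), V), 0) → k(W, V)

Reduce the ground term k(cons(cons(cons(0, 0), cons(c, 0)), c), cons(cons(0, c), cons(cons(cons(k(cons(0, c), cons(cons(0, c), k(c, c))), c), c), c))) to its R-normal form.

1. k(cons(cons(cons(0, 0), cons(c, 0)), c), cons(cons(0, c), cons(cons(cons(k(cons(0, c), cons(cons(0, c), k(c, c))), c), c), c)))  →  cons(cons(k(cons(0, c), cons(cons(0, c), k(c, c))), c), c)   [R3 at ε]
2. cons(cons(k(cons(0, c), cons(cons(0, c), k(c, c))), c), c)  →  cons(cons(k(cons(0, c), cons(cons(0, c), cons(c, c))), c), c)   [R1 at 1.1.2.2]
3. cons(cons(k(cons(0, c), cons(cons(0, c), cons(c, c))), c), c)  →  cons(cons(c, c), c)   [R3 at 1.1]

cons(cons(c, c), c)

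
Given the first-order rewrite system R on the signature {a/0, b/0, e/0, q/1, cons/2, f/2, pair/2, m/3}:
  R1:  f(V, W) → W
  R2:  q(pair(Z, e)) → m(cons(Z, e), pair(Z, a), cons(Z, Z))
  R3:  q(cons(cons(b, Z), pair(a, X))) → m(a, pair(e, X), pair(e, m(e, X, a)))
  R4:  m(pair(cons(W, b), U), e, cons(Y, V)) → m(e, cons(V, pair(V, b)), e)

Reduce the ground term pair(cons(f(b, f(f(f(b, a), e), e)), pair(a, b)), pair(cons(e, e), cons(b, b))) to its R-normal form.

1. pair(cons(f(b, f(f(f(b, a), e), e)), pair(a, b)), pair(cons(e, e), cons(b, b)))  →  pair(cons(f(f(f(b, a), e), e), pair(a, b)), pair(cons(e, e), cons(b, b)))   [R1 at 1.1]
2. pair(cons(f(f(f(b, a), e), e), pair(a, b)), pair(cons(e, e), cons(b, b)))  →  pair(cons(e, pair(a, b)), pair(cons(e, e), cons(b, b)))   [R1 at 1.1]

pair(cons(e, pair(a, b)), pair(cons(e, e), cons(b, b)))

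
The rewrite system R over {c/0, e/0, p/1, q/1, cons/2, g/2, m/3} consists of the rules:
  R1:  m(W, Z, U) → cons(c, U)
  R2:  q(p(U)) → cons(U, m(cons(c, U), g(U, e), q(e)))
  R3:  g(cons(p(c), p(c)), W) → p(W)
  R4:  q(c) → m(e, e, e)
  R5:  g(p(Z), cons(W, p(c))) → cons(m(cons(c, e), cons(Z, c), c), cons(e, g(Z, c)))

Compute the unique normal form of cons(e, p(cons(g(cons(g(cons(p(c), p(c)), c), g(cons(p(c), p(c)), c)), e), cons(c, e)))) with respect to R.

cons(e, p(cons(p(e), cons(c, e))))

1. cons(e, p(cons(g(cons(g(cons(p(c), p(c)), c), g(cons(p(c), p(c)), c)), e), cons(c, e))))  →  cons(e, p(cons(g(cons(p(c), g(cons(p(c), p(c)), c)), e), cons(c, e))))   [R3 at 2.1.1.1.1]
2. cons(e, p(cons(g(cons(p(c), g(cons(p(c), p(c)), c)), e), cons(c, e))))  →  cons(e, p(cons(g(cons(p(c), p(c)), e), cons(c, e))))   [R3 at 2.1.1.1.2]
3. cons(e, p(cons(g(cons(p(c), p(c)), e), cons(c, e))))  →  cons(e, p(cons(p(e), cons(c, e))))   [R3 at 2.1.1]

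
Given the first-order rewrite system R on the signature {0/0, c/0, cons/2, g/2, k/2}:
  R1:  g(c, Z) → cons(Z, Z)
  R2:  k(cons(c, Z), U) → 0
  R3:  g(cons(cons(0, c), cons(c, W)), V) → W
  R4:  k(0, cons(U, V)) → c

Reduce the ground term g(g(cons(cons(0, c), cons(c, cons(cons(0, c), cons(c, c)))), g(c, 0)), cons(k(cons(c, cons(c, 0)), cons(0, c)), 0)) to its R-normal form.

1. g(g(cons(cons(0, c), cons(c, cons(cons(0, c), cons(c, c)))), g(c, 0)), cons(k(cons(c, cons(c, 0)), cons(0, c)), 0))  →  g(cons(cons(0, c), cons(c, c)), cons(k(cons(c, cons(c, 0)), cons(0, c)), 0))   [R3 at 1]
2. g(cons(cons(0, c), cons(c, c)), cons(k(cons(c, cons(c, 0)), cons(0, c)), 0))  →  c   [R3 at ε]

c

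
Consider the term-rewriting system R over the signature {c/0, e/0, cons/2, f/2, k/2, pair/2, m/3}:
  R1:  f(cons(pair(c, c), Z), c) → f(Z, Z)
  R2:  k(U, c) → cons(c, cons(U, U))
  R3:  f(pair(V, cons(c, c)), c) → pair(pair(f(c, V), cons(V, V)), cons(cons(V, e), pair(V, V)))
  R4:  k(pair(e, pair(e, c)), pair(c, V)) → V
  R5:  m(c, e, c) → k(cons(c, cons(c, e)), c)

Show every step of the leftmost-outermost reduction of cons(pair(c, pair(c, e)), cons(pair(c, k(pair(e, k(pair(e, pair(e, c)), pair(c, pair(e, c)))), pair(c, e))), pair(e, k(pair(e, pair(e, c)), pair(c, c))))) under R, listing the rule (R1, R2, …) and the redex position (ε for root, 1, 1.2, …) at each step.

1. cons(pair(c, pair(c, e)), cons(pair(c, k(pair(e, k(pair(e, pair(e, c)), pair(c, pair(e, c)))), pair(c, e))), pair(e, k(pair(e, pair(e, c)), pair(c, c)))))  →  cons(pair(c, pair(c, e)), cons(pair(c, k(pair(e, pair(e, c)), pair(c, e))), pair(e, k(pair(e, pair(e, c)), pair(c, c)))))   [R4 at 2.1.2.1.2]
2. cons(pair(c, pair(c, e)), cons(pair(c, k(pair(e, pair(e, c)), pair(c, e))), pair(e, k(pair(e, pair(e, c)), pair(c, c)))))  →  cons(pair(c, pair(c, e)), cons(pair(c, e), pair(e, k(pair(e, pair(e, c)), pair(c, c)))))   [R4 at 2.1.2]
3. cons(pair(c, pair(c, e)), cons(pair(c, e), pair(e, k(pair(e, pair(e, c)), pair(c, c)))))  →  cons(pair(c, pair(c, e)), cons(pair(c, e), pair(e, c)))   [R4 at 2.2.2]

cons(pair(c, pair(c, e)), cons(pair(c, e), pair(e, c)))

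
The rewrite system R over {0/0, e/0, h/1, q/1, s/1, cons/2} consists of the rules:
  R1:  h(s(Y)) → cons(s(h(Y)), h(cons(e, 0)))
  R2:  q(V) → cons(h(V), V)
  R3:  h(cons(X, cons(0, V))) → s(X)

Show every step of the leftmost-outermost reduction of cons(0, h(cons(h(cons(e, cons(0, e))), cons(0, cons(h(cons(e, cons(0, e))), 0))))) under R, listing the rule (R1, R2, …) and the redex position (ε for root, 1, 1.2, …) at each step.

1. cons(0, h(cons(h(cons(e, cons(0, e))), cons(0, cons(h(cons(e, cons(0, e))), 0)))))  →  cons(0, s(h(cons(e, cons(0, e)))))   [R3 at 2]
2. cons(0, s(h(cons(e, cons(0, e)))))  →  cons(0, s(s(e)))   [R3 at 2.1]

cons(0, s(s(e)))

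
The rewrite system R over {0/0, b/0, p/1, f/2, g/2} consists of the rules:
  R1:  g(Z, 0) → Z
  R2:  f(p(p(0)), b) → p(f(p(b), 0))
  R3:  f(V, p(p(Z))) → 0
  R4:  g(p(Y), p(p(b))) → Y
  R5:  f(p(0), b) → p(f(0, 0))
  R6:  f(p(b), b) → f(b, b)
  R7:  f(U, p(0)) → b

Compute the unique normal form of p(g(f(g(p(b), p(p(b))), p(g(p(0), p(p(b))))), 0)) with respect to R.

p(b)

1. p(g(f(g(p(b), p(p(b))), p(g(p(0), p(p(b))))), 0))  →  p(f(g(p(b), p(p(b))), p(g(p(0), p(p(b))))))   [R1 at 1]
2. p(f(g(p(b), p(p(b))), p(g(p(0), p(p(b))))))  →  p(f(b, p(g(p(0), p(p(b))))))   [R4 at 1.1]
3. p(f(b, p(g(p(0), p(p(b))))))  →  p(f(b, p(0)))   [R4 at 1.2.1]
4. p(f(b, p(0)))  →  p(b)   [R7 at 1]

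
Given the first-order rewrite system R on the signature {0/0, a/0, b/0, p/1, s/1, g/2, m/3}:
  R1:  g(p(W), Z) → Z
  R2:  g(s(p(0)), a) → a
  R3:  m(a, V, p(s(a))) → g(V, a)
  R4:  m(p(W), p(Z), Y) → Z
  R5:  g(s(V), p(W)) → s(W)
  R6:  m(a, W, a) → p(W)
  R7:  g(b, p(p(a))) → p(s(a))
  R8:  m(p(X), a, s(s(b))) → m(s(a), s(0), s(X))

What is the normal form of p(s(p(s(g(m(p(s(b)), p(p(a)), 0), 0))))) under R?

p(s(p(s(0))))

1. p(s(p(s(g(m(p(s(b)), p(p(a)), 0), 0)))))  →  p(s(p(s(g(p(a), 0)))))   [R4 at 1.1.1.1.1]
2. p(s(p(s(g(p(a), 0)))))  →  p(s(p(s(0))))   [R1 at 1.1.1.1]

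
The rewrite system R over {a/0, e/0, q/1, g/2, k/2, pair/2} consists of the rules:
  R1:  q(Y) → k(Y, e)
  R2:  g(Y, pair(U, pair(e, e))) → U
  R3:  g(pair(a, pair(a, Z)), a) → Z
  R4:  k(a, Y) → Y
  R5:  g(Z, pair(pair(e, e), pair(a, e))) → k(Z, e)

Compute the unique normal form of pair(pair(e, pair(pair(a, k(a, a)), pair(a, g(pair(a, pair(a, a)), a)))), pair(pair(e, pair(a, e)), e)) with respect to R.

pair(pair(e, pair(pair(a, a), pair(a, a))), pair(pair(e, pair(a, e)), e))

1. pair(pair(e, pair(pair(a, k(a, a)), pair(a, g(pair(a, pair(a, a)), a)))), pair(pair(e, pair(a, e)), e))  →  pair(pair(e, pair(pair(a, a), pair(a, g(pair(a, pair(a, a)), a)))), pair(pair(e, pair(a, e)), e))   [R4 at 1.2.1.2]
2. pair(pair(e, pair(pair(a, a), pair(a, g(pair(a, pair(a, a)), a)))), pair(pair(e, pair(a, e)), e))  →  pair(pair(e, pair(pair(a, a), pair(a, a))), pair(pair(e, pair(a, e)), e))   [R3 at 1.2.2.2]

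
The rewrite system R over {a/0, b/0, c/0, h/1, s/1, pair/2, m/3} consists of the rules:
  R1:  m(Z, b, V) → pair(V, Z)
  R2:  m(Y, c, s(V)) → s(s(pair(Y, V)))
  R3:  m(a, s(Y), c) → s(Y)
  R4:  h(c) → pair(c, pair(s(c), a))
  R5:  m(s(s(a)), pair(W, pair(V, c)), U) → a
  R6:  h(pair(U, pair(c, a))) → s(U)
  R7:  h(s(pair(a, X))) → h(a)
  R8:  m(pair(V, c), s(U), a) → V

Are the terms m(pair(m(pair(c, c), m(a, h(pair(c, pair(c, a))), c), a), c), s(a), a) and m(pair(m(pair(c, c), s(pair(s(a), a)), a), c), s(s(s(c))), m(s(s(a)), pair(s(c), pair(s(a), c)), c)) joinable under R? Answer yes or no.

yes — NF(t₁) = c, NF(t₂) = c

Reduce t₁ = m(pair(m(pair(c, c), m(a, h(pair(c, pair(c, a))), c), a), c), s(a), a):
1. m(pair(m(pair(c, c), m(a, h(pair(c, pair(c, a))), c), a), c), s(a), a)  →  m(pair(c, c), m(a, h(pair(c, pair(c, a))), c), a)   [R8 at ε]
2. m(pair(c, c), m(a, h(pair(c, pair(c, a))), c), a)  →  m(pair(c, c), m(a, s(c), c), a)   [R6 at 2.2]
3. m(pair(c, c), m(a, s(c), c), a)  →  m(pair(c, c), s(c), a)   [R3 at 2]
4. m(pair(c, c), s(c), a)  →  c   [R8 at ε]

Reduce t₂ = m(pair(m(pair(c, c), s(pair(s(a), a)), a), c), s(s(s(c))), m(s(s(a)), pair(s(c), pair(s(a), c)), c)):
1. m(pair(m(pair(c, c), s(pair(s(a), a)), a), c), s(s(s(c))), m(s(s(a)), pair(s(c), pair(s(a), c)), c))  →  m(pair(c, c), s(s(s(c))), m(s(s(a)), pair(s(c), pair(s(a), c)), c))   [R8 at 1.1]
2. m(pair(c, c), s(s(s(c))), m(s(s(a)), pair(s(c), pair(s(a), c)), c))  →  m(pair(c, c), s(s(s(c))), a)   [R5 at 3]
3. m(pair(c, c), s(s(s(c))), a)  →  c   [R8 at ε]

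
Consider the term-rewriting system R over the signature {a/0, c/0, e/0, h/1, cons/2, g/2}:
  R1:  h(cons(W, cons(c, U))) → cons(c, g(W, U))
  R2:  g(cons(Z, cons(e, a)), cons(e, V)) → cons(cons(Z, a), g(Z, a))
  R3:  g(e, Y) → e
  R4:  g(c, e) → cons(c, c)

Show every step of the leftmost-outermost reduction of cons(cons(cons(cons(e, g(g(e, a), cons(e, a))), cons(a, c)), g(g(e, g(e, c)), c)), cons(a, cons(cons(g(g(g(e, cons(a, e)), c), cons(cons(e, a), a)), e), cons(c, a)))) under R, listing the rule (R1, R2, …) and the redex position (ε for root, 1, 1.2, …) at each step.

cons(cons(cons(cons(e, e), cons(a, c)), e), cons(a, cons(cons(e, e), cons(c, a))))

1. cons(cons(cons(cons(e, g(g(e, a), cons(e, a))), cons(a, c)), g(g(e, g(e, c)), c)), cons(a, cons(cons(g(g(g(e, cons(a, e)), c), cons(cons(e, a), a)), e), cons(c, a))))  →  cons(cons(cons(cons(e, g(e, cons(e, a))), cons(a, c)), g(g(e, g(e, c)), c)), cons(a, cons(cons(g(g(g(e, cons(a, e)), c), cons(cons(e, a), a)), e), cons(c, a))))   [R3 at 1.1.1.2.1]
2. cons(cons(cons(cons(e, g(e, cons(e, a))), cons(a, c)), g(g(e, g(e, c)), c)), cons(a, cons(cons(g(g(g(e, cons(a, e)), c), cons(cons(e, a), a)), e), cons(c, a))))  →  cons(cons(cons(cons(e, e), cons(a, c)), g(g(e, g(e, c)), c)), cons(a, cons(cons(g(g(g(e, cons(a, e)), c), cons(cons(e, a), a)), e), cons(c, a))))   [R3 at 1.1.1.2]
3. cons(cons(cons(cons(e, e), cons(a, c)), g(g(e, g(e, c)), c)), cons(a, cons(cons(g(g(g(e, cons(a, e)), c), cons(cons(e, a), a)), e), cons(c, a))))  →  cons(cons(cons(cons(e, e), cons(a, c)), g(e, c)), cons(a, cons(cons(g(g(g(e, cons(a, e)), c), cons(cons(e, a), a)), e), cons(c, a))))   [R3 at 1.2.1]
4. cons(cons(cons(cons(e, e), cons(a, c)), g(e, c)), cons(a, cons(cons(g(g(g(e, cons(a, e)), c), cons(cons(e, a), a)), e), cons(c, a))))  →  cons(cons(cons(cons(e, e), cons(a, c)), e), cons(a, cons(cons(g(g(g(e, cons(a, e)), c), cons(cons(e, a), a)), e), cons(c, a))))   [R3 at 1.2]
5. cons(cons(cons(cons(e, e), cons(a, c)), e), cons(a, cons(cons(g(g(g(e, cons(a, e)), c), cons(cons(e, a), a)), e), cons(c, a))))  →  cons(cons(cons(cons(e, e), cons(a, c)), e), cons(a, cons(cons(g(g(e, c), cons(cons(e, a), a)), e), cons(c, a))))   [R3 at 2.2.1.1.1.1]
6. cons(cons(cons(cons(e, e), cons(a, c)), e), cons(a, cons(cons(g(g(e, c), cons(cons(e, a), a)), e), cons(c, a))))  →  cons(cons(cons(cons(e, e), cons(a, c)), e), cons(a, cons(cons(g(e, cons(cons(e, a), a)), e), cons(c, a))))   [R3 at 2.2.1.1.1]
7. cons(cons(cons(cons(e, e), cons(a, c)), e), cons(a, cons(cons(g(e, cons(cons(e, a), a)), e), cons(c, a))))  →  cons(cons(cons(cons(e, e), cons(a, c)), e), cons(a, cons(cons(e, e), cons(c, a))))   [R3 at 2.2.1.1]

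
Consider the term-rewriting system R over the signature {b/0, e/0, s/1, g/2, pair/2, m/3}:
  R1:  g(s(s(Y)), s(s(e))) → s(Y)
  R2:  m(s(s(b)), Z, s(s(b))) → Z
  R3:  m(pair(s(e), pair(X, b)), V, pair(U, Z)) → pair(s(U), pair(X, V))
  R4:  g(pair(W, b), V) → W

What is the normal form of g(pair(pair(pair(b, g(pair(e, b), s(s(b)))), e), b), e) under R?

1. g(pair(pair(pair(b, g(pair(e, b), s(s(b)))), e), b), e)  →  pair(pair(b, g(pair(e, b), s(s(b)))), e)   [R4 at ε]
2. pair(pair(b, g(pair(e, b), s(s(b)))), e)  →  pair(pair(b, e), e)   [R4 at 1.2]

pair(pair(b, e), e)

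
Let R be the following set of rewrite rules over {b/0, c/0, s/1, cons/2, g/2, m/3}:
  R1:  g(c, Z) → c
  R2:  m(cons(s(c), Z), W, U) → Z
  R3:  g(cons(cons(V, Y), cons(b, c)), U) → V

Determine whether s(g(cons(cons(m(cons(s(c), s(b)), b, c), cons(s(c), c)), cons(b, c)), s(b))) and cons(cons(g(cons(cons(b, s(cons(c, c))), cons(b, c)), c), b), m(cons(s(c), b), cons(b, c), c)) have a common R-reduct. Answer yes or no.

Reduce t₁ = s(g(cons(cons(m(cons(s(c), s(b)), b, c), cons(s(c), c)), cons(b, c)), s(b))):
1. s(g(cons(cons(m(cons(s(c), s(b)), b, c), cons(s(c), c)), cons(b, c)), s(b)))  →  s(m(cons(s(c), s(b)), b, c))   [R3 at 1]
2. s(m(cons(s(c), s(b)), b, c))  →  s(s(b))   [R2 at 1]

Reduce t₂ = cons(cons(g(cons(cons(b, s(cons(c, c))), cons(b, c)), c), b), m(cons(s(c), b), cons(b, c), c)):
1. cons(cons(g(cons(cons(b, s(cons(c, c))), cons(b, c)), c), b), m(cons(s(c), b), cons(b, c), c))  →  cons(cons(b, b), m(cons(s(c), b), cons(b, c), c))   [R3 at 1.1]
2. cons(cons(b, b), m(cons(s(c), b), cons(b, c), c))  →  cons(cons(b, b), b)   [R2 at 2]

no — NF(t₁) = s(s(b)), NF(t₂) = cons(cons(b, b), b)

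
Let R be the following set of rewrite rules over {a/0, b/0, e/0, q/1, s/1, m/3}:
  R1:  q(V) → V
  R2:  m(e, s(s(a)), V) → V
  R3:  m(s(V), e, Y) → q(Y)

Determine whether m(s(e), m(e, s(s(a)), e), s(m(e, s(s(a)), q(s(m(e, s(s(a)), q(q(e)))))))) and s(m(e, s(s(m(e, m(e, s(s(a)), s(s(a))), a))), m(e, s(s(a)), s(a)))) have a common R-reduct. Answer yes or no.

no — NF(t₁) = s(s(e)), NF(t₂) = s(s(a))

Reduce t₁ = m(s(e), m(e, s(s(a)), e), s(m(e, s(s(a)), q(s(m(e, s(s(a)), q(q(e)))))))):
1. m(s(e), m(e, s(s(a)), e), s(m(e, s(s(a)), q(s(m(e, s(s(a)), q(q(e))))))))  →  m(s(e), e, s(m(e, s(s(a)), q(s(m(e, s(s(a)), q(q(e))))))))   [R2 at 2]
2. m(s(e), e, s(m(e, s(s(a)), q(s(m(e, s(s(a)), q(q(e))))))))  →  q(s(m(e, s(s(a)), q(s(m(e, s(s(a)), q(q(e))))))))   [R3 at ε]
3. q(s(m(e, s(s(a)), q(s(m(e, s(s(a)), q(q(e))))))))  →  s(m(e, s(s(a)), q(s(m(e, s(s(a)), q(q(e)))))))   [R1 at ε]
4. s(m(e, s(s(a)), q(s(m(e, s(s(a)), q(q(e)))))))  →  s(q(s(m(e, s(s(a)), q(q(e))))))   [R2 at 1]
5. s(q(s(m(e, s(s(a)), q(q(e))))))  →  s(s(m(e, s(s(a)), q(q(e)))))   [R1 at 1]
6. s(s(m(e, s(s(a)), q(q(e)))))  →  s(s(q(q(e))))   [R2 at 1.1]
7. s(s(q(q(e))))  →  s(s(q(e)))   [R1 at 1.1]
8. s(s(q(e)))  →  s(s(e))   [R1 at 1.1]

Reduce t₂ = s(m(e, s(s(m(e, m(e, s(s(a)), s(s(a))), a))), m(e, s(s(a)), s(a)))):
1. s(m(e, s(s(m(e, m(e, s(s(a)), s(s(a))), a))), m(e, s(s(a)), s(a))))  →  s(m(e, s(s(m(e, s(s(a)), a))), m(e, s(s(a)), s(a))))   [R2 at 1.2.1.1.2]
2. s(m(e, s(s(m(e, s(s(a)), a))), m(e, s(s(a)), s(a))))  →  s(m(e, s(s(a)), m(e, s(s(a)), s(a))))   [R2 at 1.2.1.1]
3. s(m(e, s(s(a)), m(e, s(s(a)), s(a))))  →  s(m(e, s(s(a)), s(a)))   [R2 at 1]
4. s(m(e, s(s(a)), s(a)))  →  s(s(a))   [R2 at 1]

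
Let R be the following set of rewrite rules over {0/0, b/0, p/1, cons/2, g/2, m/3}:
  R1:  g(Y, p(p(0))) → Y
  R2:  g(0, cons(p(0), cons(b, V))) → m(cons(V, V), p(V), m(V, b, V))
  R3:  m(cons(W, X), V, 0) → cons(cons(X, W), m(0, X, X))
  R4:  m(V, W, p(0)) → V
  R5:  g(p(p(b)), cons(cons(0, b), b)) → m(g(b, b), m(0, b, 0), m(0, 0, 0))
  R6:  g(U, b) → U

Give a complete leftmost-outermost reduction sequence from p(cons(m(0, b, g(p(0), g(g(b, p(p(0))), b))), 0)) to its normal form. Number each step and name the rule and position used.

1. p(cons(m(0, b, g(p(0), g(g(b, p(p(0))), b))), 0))  →  p(cons(m(0, b, g(p(0), g(b, p(p(0))))), 0))   [R6 at 1.1.3.2]
2. p(cons(m(0, b, g(p(0), g(b, p(p(0))))), 0))  →  p(cons(m(0, b, g(p(0), b)), 0))   [R1 at 1.1.3.2]
3. p(cons(m(0, b, g(p(0), b)), 0))  →  p(cons(m(0, b, p(0)), 0))   [R6 at 1.1.3]
4. p(cons(m(0, b, p(0)), 0))  →  p(cons(0, 0))   [R4 at 1.1]

p(cons(0, 0))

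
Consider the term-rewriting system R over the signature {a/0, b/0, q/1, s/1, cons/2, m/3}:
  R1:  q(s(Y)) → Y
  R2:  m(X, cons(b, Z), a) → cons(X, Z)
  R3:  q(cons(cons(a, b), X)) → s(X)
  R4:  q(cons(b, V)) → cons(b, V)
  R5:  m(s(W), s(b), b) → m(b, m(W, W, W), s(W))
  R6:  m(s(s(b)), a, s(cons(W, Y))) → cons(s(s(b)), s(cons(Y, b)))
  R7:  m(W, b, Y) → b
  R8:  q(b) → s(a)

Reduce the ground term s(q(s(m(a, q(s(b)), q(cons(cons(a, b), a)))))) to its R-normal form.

s(b)

1. s(q(s(m(a, q(s(b)), q(cons(cons(a, b), a))))))  →  s(m(a, q(s(b)), q(cons(cons(a, b), a))))   [R1 at 1]
2. s(m(a, q(s(b)), q(cons(cons(a, b), a))))  →  s(m(a, b, q(cons(cons(a, b), a))))   [R1 at 1.2]
3. s(m(a, b, q(cons(cons(a, b), a))))  →  s(b)   [R7 at 1]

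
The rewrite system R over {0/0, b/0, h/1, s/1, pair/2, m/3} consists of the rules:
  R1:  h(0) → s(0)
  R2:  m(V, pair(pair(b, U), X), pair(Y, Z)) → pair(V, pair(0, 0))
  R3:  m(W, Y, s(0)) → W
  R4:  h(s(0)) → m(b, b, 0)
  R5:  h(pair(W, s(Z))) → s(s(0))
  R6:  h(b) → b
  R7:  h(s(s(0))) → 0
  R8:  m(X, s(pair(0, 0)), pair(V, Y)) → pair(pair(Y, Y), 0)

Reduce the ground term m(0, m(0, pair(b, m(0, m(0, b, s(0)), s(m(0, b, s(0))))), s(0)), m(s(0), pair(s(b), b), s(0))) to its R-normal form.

0

1. m(0, m(0, pair(b, m(0, m(0, b, s(0)), s(m(0, b, s(0))))), s(0)), m(s(0), pair(s(b), b), s(0)))  →  m(0, 0, m(s(0), pair(s(b), b), s(0)))   [R3 at 2]
2. m(0, 0, m(s(0), pair(s(b), b), s(0)))  →  m(0, 0, s(0))   [R3 at 3]
3. m(0, 0, s(0))  →  0   [R3 at ε]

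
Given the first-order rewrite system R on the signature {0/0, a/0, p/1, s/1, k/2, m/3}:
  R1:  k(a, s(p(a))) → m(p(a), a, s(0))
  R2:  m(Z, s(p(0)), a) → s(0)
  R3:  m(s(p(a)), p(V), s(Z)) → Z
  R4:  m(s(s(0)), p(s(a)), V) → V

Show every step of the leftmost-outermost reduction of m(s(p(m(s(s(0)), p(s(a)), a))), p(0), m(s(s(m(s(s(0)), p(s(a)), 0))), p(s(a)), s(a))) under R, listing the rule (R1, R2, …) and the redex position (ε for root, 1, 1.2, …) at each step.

a

1. m(s(p(m(s(s(0)), p(s(a)), a))), p(0), m(s(s(m(s(s(0)), p(s(a)), 0))), p(s(a)), s(a)))  →  m(s(p(a)), p(0), m(s(s(m(s(s(0)), p(s(a)), 0))), p(s(a)), s(a)))   [R4 at 1.1.1]
2. m(s(p(a)), p(0), m(s(s(m(s(s(0)), p(s(a)), 0))), p(s(a)), s(a)))  →  m(s(p(a)), p(0), m(s(s(0)), p(s(a)), s(a)))   [R4 at 3.1.1.1]
3. m(s(p(a)), p(0), m(s(s(0)), p(s(a)), s(a)))  →  m(s(p(a)), p(0), s(a))   [R4 at 3]
4. m(s(p(a)), p(0), s(a))  →  a   [R3 at ε]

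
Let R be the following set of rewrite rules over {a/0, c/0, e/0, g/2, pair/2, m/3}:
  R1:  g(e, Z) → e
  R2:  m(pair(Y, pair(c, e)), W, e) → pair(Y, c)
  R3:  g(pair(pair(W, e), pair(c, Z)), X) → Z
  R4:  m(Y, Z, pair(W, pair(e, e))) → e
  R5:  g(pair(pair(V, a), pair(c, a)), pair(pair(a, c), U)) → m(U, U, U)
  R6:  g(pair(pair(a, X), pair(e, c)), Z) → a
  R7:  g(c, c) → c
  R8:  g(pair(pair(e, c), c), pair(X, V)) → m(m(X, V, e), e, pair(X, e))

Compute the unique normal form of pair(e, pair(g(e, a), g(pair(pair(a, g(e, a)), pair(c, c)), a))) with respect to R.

1. pair(e, pair(g(e, a), g(pair(pair(a, g(e, a)), pair(c, c)), a)))  →  pair(e, pair(e, g(pair(pair(a, g(e, a)), pair(c, c)), a)))   [R1 at 2.1]
2. pair(e, pair(e, g(pair(pair(a, g(e, a)), pair(c, c)), a)))  →  pair(e, pair(e, g(pair(pair(a, e), pair(c, c)), a)))   [R1 at 2.2.1.1.2]
3. pair(e, pair(e, g(pair(pair(a, e), pair(c, c)), a)))  →  pair(e, pair(e, c))   [R3 at 2.2]

pair(e, pair(e, c))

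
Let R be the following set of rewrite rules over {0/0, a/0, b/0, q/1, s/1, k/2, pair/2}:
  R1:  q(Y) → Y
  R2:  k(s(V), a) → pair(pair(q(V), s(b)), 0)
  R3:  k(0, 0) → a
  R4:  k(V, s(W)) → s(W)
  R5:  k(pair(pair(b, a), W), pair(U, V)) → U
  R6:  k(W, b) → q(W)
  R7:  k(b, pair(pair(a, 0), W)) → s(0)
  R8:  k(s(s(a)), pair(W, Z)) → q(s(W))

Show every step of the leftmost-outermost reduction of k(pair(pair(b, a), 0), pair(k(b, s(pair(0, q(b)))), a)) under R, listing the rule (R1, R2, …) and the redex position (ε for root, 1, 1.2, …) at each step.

1. k(pair(pair(b, a), 0), pair(k(b, s(pair(0, q(b)))), a))  →  k(b, s(pair(0, q(b))))   [R5 at ε]
2. k(b, s(pair(0, q(b))))  →  s(pair(0, q(b)))   [R4 at ε]
3. s(pair(0, q(b)))  →  s(pair(0, b))   [R1 at 1.2]

s(pair(0, b))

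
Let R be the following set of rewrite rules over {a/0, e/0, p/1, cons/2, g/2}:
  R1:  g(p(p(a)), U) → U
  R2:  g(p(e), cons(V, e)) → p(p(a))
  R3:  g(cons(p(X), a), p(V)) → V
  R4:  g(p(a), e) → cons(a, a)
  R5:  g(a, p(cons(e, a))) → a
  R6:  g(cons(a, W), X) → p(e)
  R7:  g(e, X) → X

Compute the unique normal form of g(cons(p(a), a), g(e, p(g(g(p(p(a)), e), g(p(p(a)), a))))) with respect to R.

a

1. g(cons(p(a), a), g(e, p(g(g(p(p(a)), e), g(p(p(a)), a)))))  →  g(cons(p(a), a), p(g(g(p(p(a)), e), g(p(p(a)), a))))   [R7 at 2]
2. g(cons(p(a), a), p(g(g(p(p(a)), e), g(p(p(a)), a))))  →  g(g(p(p(a)), e), g(p(p(a)), a))   [R3 at ε]
3. g(g(p(p(a)), e), g(p(p(a)), a))  →  g(e, g(p(p(a)), a))   [R1 at 1]
4. g(e, g(p(p(a)), a))  →  g(p(p(a)), a)   [R7 at ε]
5. g(p(p(a)), a)  →  a   [R1 at ε]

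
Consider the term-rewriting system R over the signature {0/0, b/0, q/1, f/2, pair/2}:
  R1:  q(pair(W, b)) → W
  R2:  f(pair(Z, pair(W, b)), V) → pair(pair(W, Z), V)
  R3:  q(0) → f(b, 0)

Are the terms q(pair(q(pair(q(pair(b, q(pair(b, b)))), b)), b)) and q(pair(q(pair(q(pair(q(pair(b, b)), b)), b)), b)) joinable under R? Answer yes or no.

yes — NF(t₁) = b, NF(t₂) = b

Reduce t₁ = q(pair(q(pair(q(pair(b, q(pair(b, b)))), b)), b)):
1. q(pair(q(pair(q(pair(b, q(pair(b, b)))), b)), b))  →  q(pair(q(pair(b, q(pair(b, b)))), b))   [R1 at ε]
2. q(pair(q(pair(b, q(pair(b, b)))), b))  →  q(pair(b, q(pair(b, b))))   [R1 at ε]
3. q(pair(b, q(pair(b, b))))  →  q(pair(b, b))   [R1 at 1.2]
4. q(pair(b, b))  →  b   [R1 at ε]

Reduce t₂ = q(pair(q(pair(q(pair(q(pair(b, b)), b)), b)), b)):
1. q(pair(q(pair(q(pair(q(pair(b, b)), b)), b)), b))  →  q(pair(q(pair(q(pair(b, b)), b)), b))   [R1 at ε]
2. q(pair(q(pair(q(pair(b, b)), b)), b))  →  q(pair(q(pair(b, b)), b))   [R1 at ε]
3. q(pair(q(pair(b, b)), b))  →  q(pair(b, b))   [R1 at ε]
4. q(pair(b, b))  →  b   [R1 at ε]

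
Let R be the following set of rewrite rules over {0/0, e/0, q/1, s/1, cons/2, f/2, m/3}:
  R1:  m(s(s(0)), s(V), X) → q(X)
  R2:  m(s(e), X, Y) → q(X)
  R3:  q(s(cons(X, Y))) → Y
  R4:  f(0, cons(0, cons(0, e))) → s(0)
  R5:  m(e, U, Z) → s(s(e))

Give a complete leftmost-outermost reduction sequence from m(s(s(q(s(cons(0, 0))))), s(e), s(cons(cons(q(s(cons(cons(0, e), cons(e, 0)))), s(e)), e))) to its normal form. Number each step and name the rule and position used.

e

1. m(s(s(q(s(cons(0, 0))))), s(e), s(cons(cons(q(s(cons(cons(0, e), cons(e, 0)))), s(e)), e)))  →  m(s(s(0)), s(e), s(cons(cons(q(s(cons(cons(0, e), cons(e, 0)))), s(e)), e)))   [R3 at 1.1.1]
2. m(s(s(0)), s(e), s(cons(cons(q(s(cons(cons(0, e), cons(e, 0)))), s(e)), e)))  →  q(s(cons(cons(q(s(cons(cons(0, e), cons(e, 0)))), s(e)), e)))   [R1 at ε]
3. q(s(cons(cons(q(s(cons(cons(0, e), cons(e, 0)))), s(e)), e)))  →  e   [R3 at ε]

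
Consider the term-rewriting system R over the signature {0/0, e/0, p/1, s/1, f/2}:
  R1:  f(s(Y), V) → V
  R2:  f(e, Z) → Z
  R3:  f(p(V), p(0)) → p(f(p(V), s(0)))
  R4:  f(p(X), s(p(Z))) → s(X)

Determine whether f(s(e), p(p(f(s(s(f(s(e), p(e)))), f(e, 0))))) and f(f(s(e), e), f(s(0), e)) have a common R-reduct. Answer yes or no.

no — NF(t₁) = p(p(0)), NF(t₂) = e

Reduce t₁ = f(s(e), p(p(f(s(s(f(s(e), p(e)))), f(e, 0))))):
1. f(s(e), p(p(f(s(s(f(s(e), p(e)))), f(e, 0)))))  →  p(p(f(s(s(f(s(e), p(e)))), f(e, 0))))   [R1 at ε]
2. p(p(f(s(s(f(s(e), p(e)))), f(e, 0))))  →  p(p(f(e, 0)))   [R1 at 1.1]
3. p(p(f(e, 0)))  →  p(p(0))   [R2 at 1.1]

Reduce t₂ = f(f(s(e), e), f(s(0), e)):
1. f(f(s(e), e), f(s(0), e))  →  f(e, f(s(0), e))   [R1 at 1]
2. f(e, f(s(0), e))  →  f(s(0), e)   [R2 at ε]
3. f(s(0), e)  →  e   [R1 at ε]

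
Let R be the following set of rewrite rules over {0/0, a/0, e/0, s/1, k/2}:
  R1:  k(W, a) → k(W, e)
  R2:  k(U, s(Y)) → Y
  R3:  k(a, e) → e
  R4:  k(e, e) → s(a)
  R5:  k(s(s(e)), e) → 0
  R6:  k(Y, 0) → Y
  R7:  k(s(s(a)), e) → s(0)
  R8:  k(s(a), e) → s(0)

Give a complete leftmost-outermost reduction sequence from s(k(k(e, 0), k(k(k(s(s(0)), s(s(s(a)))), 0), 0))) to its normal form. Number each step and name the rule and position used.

1. s(k(k(e, 0), k(k(k(s(s(0)), s(s(s(a)))), 0), 0)))  →  s(k(e, k(k(k(s(s(0)), s(s(s(a)))), 0), 0)))   [R6 at 1.1]
2. s(k(e, k(k(k(s(s(0)), s(s(s(a)))), 0), 0)))  →  s(k(e, k(k(s(s(0)), s(s(s(a)))), 0)))   [R6 at 1.2]
3. s(k(e, k(k(s(s(0)), s(s(s(a)))), 0)))  →  s(k(e, k(s(s(0)), s(s(s(a))))))   [R6 at 1.2]
4. s(k(e, k(s(s(0)), s(s(s(a))))))  →  s(k(e, s(s(a))))   [R2 at 1.2]
5. s(k(e, s(s(a))))  →  s(s(a))   [R2 at 1]

s(s(a))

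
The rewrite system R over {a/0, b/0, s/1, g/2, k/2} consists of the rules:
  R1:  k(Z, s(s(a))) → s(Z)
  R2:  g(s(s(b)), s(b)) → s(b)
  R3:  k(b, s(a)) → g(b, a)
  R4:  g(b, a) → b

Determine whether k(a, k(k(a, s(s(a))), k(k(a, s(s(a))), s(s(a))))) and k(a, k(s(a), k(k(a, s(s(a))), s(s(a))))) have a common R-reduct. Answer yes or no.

Reduce t₁ = k(a, k(k(a, s(s(a))), k(k(a, s(s(a))), s(s(a))))):
1. k(a, k(k(a, s(s(a))), k(k(a, s(s(a))), s(s(a)))))  →  k(a, k(s(a), k(k(a, s(s(a))), s(s(a)))))   [R1 at 2.1]
2. k(a, k(s(a), k(k(a, s(s(a))), s(s(a)))))  →  k(a, k(s(a), s(k(a, s(s(a))))))   [R1 at 2.2]
3. k(a, k(s(a), s(k(a, s(s(a))))))  →  k(a, k(s(a), s(s(a))))   [R1 at 2.2.1]
4. k(a, k(s(a), s(s(a))))  →  k(a, s(s(a)))   [R1 at 2]
5. k(a, s(s(a)))  →  s(a)   [R1 at ε]

Reduce t₂ = k(a, k(s(a), k(k(a, s(s(a))), s(s(a))))):
1. k(a, k(s(a), k(k(a, s(s(a))), s(s(a)))))  →  k(a, k(s(a), s(k(a, s(s(a))))))   [R1 at 2.2]
2. k(a, k(s(a), s(k(a, s(s(a))))))  →  k(a, k(s(a), s(s(a))))   [R1 at 2.2.1]
3. k(a, k(s(a), s(s(a))))  →  k(a, s(s(a)))   [R1 at 2]
4. k(a, s(s(a)))  →  s(a)   [R1 at ε]

yes — NF(t₁) = s(a), NF(t₂) = s(a)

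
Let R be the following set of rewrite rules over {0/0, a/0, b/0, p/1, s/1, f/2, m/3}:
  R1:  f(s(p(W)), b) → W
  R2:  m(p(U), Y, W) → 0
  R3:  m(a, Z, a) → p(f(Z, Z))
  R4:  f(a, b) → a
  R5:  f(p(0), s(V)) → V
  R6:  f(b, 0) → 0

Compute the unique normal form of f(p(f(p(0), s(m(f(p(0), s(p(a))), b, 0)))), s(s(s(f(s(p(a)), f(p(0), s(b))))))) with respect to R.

1. f(p(f(p(0), s(m(f(p(0), s(p(a))), b, 0)))), s(s(s(f(s(p(a)), f(p(0), s(b)))))))  →  f(p(m(f(p(0), s(p(a))), b, 0)), s(s(s(f(s(p(a)), f(p(0), s(b)))))))   [R5 at 1.1]
2. f(p(m(f(p(0), s(p(a))), b, 0)), s(s(s(f(s(p(a)), f(p(0), s(b)))))))  →  f(p(m(p(a), b, 0)), s(s(s(f(s(p(a)), f(p(0), s(b)))))))   [R5 at 1.1.1]
3. f(p(m(p(a), b, 0)), s(s(s(f(s(p(a)), f(p(0), s(b)))))))  →  f(p(0), s(s(s(f(s(p(a)), f(p(0), s(b)))))))   [R2 at 1.1]
4. f(p(0), s(s(s(f(s(p(a)), f(p(0), s(b)))))))  →  s(s(f(s(p(a)), f(p(0), s(b)))))   [R5 at ε]
5. s(s(f(s(p(a)), f(p(0), s(b)))))  →  s(s(f(s(p(a)), b)))   [R5 at 1.1.2]
6. s(s(f(s(p(a)), b)))  →  s(s(a))   [R1 at 1.1]

s(s(a))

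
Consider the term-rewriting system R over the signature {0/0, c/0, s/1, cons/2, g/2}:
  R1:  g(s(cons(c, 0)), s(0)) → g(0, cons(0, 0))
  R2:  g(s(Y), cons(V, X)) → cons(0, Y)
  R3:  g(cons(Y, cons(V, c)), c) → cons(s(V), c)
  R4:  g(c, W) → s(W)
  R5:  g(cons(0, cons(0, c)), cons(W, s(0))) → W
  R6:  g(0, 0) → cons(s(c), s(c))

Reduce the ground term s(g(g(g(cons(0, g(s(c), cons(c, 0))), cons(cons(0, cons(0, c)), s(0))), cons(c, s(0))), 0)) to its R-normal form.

1. s(g(g(g(cons(0, g(s(c), cons(c, 0))), cons(cons(0, cons(0, c)), s(0))), cons(c, s(0))), 0))  →  s(g(g(g(cons(0, cons(0, c)), cons(cons(0, cons(0, c)), s(0))), cons(c, s(0))), 0))   [R2 at 1.1.1.1.2]
2. s(g(g(g(cons(0, cons(0, c)), cons(cons(0, cons(0, c)), s(0))), cons(c, s(0))), 0))  →  s(g(g(cons(0, cons(0, c)), cons(c, s(0))), 0))   [R5 at 1.1.1]
3. s(g(g(cons(0, cons(0, c)), cons(c, s(0))), 0))  →  s(g(c, 0))   [R5 at 1.1]
4. s(g(c, 0))  →  s(s(0))   [R4 at 1]

s(s(0))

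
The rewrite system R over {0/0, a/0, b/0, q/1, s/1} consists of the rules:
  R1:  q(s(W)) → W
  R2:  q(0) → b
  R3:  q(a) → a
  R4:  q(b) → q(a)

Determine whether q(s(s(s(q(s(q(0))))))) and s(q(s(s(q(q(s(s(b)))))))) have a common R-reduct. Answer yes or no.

Reduce t₁ = q(s(s(s(q(s(q(0))))))):
1. q(s(s(s(q(s(q(0)))))))  →  s(s(q(s(q(0)))))   [R1 at ε]
2. s(s(q(s(q(0)))))  →  s(s(q(0)))   [R1 at 1.1]
3. s(s(q(0)))  →  s(s(b))   [R2 at 1.1]

Reduce t₂ = s(q(s(s(q(q(s(s(b)))))))):
1. s(q(s(s(q(q(s(s(b))))))))  →  s(s(q(q(s(s(b))))))   [R1 at 1]
2. s(s(q(q(s(s(b))))))  →  s(s(q(s(b))))   [R1 at 1.1.1]
3. s(s(q(s(b))))  →  s(s(b))   [R1 at 1.1]

yes — NF(t₁) = s(s(b)), NF(t₂) = s(s(b))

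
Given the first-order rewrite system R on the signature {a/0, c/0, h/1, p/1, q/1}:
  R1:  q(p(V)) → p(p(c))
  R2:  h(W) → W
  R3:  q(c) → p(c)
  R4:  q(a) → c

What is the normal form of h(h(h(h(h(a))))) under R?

a

1. h(h(h(h(h(a)))))  →  h(h(h(h(a))))   [R2 at ε]
2. h(h(h(h(a))))  →  h(h(h(a)))   [R2 at ε]
3. h(h(h(a)))  →  h(h(a))   [R2 at ε]
4. h(h(a))  →  h(a)   [R2 at ε]
5. h(a)  →  a   [R2 at ε]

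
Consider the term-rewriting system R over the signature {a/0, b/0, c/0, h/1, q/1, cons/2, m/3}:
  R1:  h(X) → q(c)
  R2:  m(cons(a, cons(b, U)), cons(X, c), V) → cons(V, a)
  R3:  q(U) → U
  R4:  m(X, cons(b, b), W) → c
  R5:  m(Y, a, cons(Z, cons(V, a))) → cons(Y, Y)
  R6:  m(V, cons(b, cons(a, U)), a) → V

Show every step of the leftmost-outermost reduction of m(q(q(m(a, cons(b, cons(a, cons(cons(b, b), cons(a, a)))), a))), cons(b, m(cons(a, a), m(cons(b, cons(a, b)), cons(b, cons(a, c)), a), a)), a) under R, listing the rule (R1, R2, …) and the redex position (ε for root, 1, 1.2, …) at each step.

a

1. m(q(q(m(a, cons(b, cons(a, cons(cons(b, b), cons(a, a)))), a))), cons(b, m(cons(a, a), m(cons(b, cons(a, b)), cons(b, cons(a, c)), a), a)), a)  →  m(q(m(a, cons(b, cons(a, cons(cons(b, b), cons(a, a)))), a)), cons(b, m(cons(a, a), m(cons(b, cons(a, b)), cons(b, cons(a, c)), a), a)), a)   [R3 at 1]
2. m(q(m(a, cons(b, cons(a, cons(cons(b, b), cons(a, a)))), a)), cons(b, m(cons(a, a), m(cons(b, cons(a, b)), cons(b, cons(a, c)), a), a)), a)  →  m(m(a, cons(b, cons(a, cons(cons(b, b), cons(a, a)))), a), cons(b, m(cons(a, a), m(cons(b, cons(a, b)), cons(b, cons(a, c)), a), a)), a)   [R3 at 1]
3. m(m(a, cons(b, cons(a, cons(cons(b, b), cons(a, a)))), a), cons(b, m(cons(a, a), m(cons(b, cons(a, b)), cons(b, cons(a, c)), a), a)), a)  →  m(a, cons(b, m(cons(a, a), m(cons(b, cons(a, b)), cons(b, cons(a, c)), a), a)), a)   [R6 at 1]
4. m(a, cons(b, m(cons(a, a), m(cons(b, cons(a, b)), cons(b, cons(a, c)), a), a)), a)  →  m(a, cons(b, m(cons(a, a), cons(b, cons(a, b)), a)), a)   [R6 at 2.2.2]
5. m(a, cons(b, m(cons(a, a), cons(b, cons(a, b)), a)), a)  →  m(a, cons(b, cons(a, a)), a)   [R6 at 2.2]
6. m(a, cons(b, cons(a, a)), a)  →  a   [R6 at ε]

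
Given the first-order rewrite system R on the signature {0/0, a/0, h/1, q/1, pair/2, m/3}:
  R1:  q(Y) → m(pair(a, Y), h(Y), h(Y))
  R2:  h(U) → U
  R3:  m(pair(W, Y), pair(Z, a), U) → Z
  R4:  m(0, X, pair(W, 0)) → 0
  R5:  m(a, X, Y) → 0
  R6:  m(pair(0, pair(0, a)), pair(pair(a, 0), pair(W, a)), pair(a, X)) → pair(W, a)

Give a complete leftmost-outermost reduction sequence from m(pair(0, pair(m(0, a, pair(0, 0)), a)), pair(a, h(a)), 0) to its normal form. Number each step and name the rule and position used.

1. m(pair(0, pair(m(0, a, pair(0, 0)), a)), pair(a, h(a)), 0)  →  m(pair(0, pair(0, a)), pair(a, h(a)), 0)   [R4 at 1.2.1]
2. m(pair(0, pair(0, a)), pair(a, h(a)), 0)  →  m(pair(0, pair(0, a)), pair(a, a), 0)   [R2 at 2.2]
3. m(pair(0, pair(0, a)), pair(a, a), 0)  →  a   [R3 at ε]

a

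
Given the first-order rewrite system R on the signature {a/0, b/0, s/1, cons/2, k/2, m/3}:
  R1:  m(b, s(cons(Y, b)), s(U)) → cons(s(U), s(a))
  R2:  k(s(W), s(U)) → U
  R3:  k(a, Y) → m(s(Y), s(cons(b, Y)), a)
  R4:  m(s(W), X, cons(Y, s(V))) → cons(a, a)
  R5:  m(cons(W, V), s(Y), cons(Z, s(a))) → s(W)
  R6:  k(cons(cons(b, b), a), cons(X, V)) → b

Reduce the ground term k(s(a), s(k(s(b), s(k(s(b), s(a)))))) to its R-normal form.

1. k(s(a), s(k(s(b), s(k(s(b), s(a))))))  →  k(s(b), s(k(s(b), s(a))))   [R2 at ε]
2. k(s(b), s(k(s(b), s(a))))  →  k(s(b), s(a))   [R2 at ε]
3. k(s(b), s(a))  →  a   [R2 at ε]

a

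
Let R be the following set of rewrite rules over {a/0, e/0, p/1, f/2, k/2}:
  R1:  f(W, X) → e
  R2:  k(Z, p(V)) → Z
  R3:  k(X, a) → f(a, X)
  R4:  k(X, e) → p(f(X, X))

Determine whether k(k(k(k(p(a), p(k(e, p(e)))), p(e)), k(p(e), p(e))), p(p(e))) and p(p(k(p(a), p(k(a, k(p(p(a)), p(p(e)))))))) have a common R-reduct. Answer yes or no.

no — NF(t₁) = p(a), NF(t₂) = p(p(p(a)))

Reduce t₁ = k(k(k(k(p(a), p(k(e, p(e)))), p(e)), k(p(e), p(e))), p(p(e))):
1. k(k(k(k(p(a), p(k(e, p(e)))), p(e)), k(p(e), p(e))), p(p(e)))  →  k(k(k(p(a), p(k(e, p(e)))), p(e)), k(p(e), p(e)))   [R2 at ε]
2. k(k(k(p(a), p(k(e, p(e)))), p(e)), k(p(e), p(e)))  →  k(k(p(a), p(k(e, p(e)))), k(p(e), p(e)))   [R2 at 1]
3. k(k(p(a), p(k(e, p(e)))), k(p(e), p(e)))  →  k(p(a), k(p(e), p(e)))   [R2 at 1]
4. k(p(a), k(p(e), p(e)))  →  k(p(a), p(e))   [R2 at 2]
5. k(p(a), p(e))  →  p(a)   [R2 at ε]

Reduce t₂ = p(p(k(p(a), p(k(a, k(p(p(a)), p(p(e)))))))):
1. p(p(k(p(a), p(k(a, k(p(p(a)), p(p(e))))))))  →  p(p(p(a)))   [R2 at 1.1]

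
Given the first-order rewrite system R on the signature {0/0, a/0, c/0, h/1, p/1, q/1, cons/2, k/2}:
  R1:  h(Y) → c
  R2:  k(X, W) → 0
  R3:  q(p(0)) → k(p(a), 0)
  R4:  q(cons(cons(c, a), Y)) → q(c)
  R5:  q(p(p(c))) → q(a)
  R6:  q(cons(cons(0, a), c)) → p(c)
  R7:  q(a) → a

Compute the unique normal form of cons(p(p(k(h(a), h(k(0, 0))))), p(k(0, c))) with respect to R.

1. cons(p(p(k(h(a), h(k(0, 0))))), p(k(0, c)))  →  cons(p(p(0)), p(k(0, c)))   [R2 at 1.1.1]
2. cons(p(p(0)), p(k(0, c)))  →  cons(p(p(0)), p(0))   [R2 at 2.1]

cons(p(p(0)), p(0))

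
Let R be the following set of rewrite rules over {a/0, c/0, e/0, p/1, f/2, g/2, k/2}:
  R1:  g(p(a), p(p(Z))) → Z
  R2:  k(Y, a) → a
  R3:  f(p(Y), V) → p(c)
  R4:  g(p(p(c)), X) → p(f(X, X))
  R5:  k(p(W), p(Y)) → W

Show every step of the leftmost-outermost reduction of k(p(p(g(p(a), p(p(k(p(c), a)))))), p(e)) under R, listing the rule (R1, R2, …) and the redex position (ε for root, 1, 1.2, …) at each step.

1. k(p(p(g(p(a), p(p(k(p(c), a)))))), p(e))  →  p(g(p(a), p(p(k(p(c), a)))))   [R5 at ε]
2. p(g(p(a), p(p(k(p(c), a)))))  →  p(k(p(c), a))   [R1 at 1]
3. p(k(p(c), a))  →  p(a)   [R2 at 1]

p(a)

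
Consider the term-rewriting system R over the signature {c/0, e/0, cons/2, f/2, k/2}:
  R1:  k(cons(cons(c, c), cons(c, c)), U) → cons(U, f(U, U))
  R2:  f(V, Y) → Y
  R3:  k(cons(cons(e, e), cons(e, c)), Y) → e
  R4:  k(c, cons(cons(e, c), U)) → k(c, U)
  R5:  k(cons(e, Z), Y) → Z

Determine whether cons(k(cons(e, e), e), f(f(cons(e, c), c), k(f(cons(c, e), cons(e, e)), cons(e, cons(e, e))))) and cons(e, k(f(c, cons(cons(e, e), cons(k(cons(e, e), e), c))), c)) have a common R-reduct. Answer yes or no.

Reduce t₁ = cons(k(cons(e, e), e), f(f(cons(e, c), c), k(f(cons(c, e), cons(e, e)), cons(e, cons(e, e))))):
1. cons(k(cons(e, e), e), f(f(cons(e, c), c), k(f(cons(c, e), cons(e, e)), cons(e, cons(e, e)))))  →  cons(e, f(f(cons(e, c), c), k(f(cons(c, e), cons(e, e)), cons(e, cons(e, e)))))   [R5 at 1]
2. cons(e, f(f(cons(e, c), c), k(f(cons(c, e), cons(e, e)), cons(e, cons(e, e)))))  →  cons(e, k(f(cons(c, e), cons(e, e)), cons(e, cons(e, e))))   [R2 at 2]
3. cons(e, k(f(cons(c, e), cons(e, e)), cons(e, cons(e, e))))  →  cons(e, k(cons(e, e), cons(e, cons(e, e))))   [R2 at 2.1]
4. cons(e, k(cons(e, e), cons(e, cons(e, e))))  →  cons(e, e)   [R5 at 2]

Reduce t₂ = cons(e, k(f(c, cons(cons(e, e), cons(k(cons(e, e), e), c))), c)):
1. cons(e, k(f(c, cons(cons(e, e), cons(k(cons(e, e), e), c))), c))  →  cons(e, k(cons(cons(e, e), cons(k(cons(e, e), e), c)), c))   [R2 at 2.1]
2. cons(e, k(cons(cons(e, e), cons(k(cons(e, e), e), c)), c))  →  cons(e, k(cons(cons(e, e), cons(e, c)), c))   [R5 at 2.1.2.1]
3. cons(e, k(cons(cons(e, e), cons(e, c)), c))  →  cons(e, e)   [R3 at 2]

yes — NF(t₁) = cons(e, e), NF(t₂) = cons(e, e)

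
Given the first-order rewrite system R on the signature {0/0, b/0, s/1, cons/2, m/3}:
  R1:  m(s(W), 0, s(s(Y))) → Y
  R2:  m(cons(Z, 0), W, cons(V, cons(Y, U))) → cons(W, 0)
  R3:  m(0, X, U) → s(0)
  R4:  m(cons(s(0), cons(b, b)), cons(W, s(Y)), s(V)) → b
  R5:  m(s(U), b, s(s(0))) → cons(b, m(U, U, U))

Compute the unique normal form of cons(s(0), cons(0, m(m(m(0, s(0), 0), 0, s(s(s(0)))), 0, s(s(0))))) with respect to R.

1. cons(s(0), cons(0, m(m(m(0, s(0), 0), 0, s(s(s(0)))), 0, s(s(0)))))  →  cons(s(0), cons(0, m(m(s(0), 0, s(s(s(0)))), 0, s(s(0)))))   [R3 at 2.2.1.1]
2. cons(s(0), cons(0, m(m(s(0), 0, s(s(s(0)))), 0, s(s(0)))))  →  cons(s(0), cons(0, m(s(0), 0, s(s(0)))))   [R1 at 2.2.1]
3. cons(s(0), cons(0, m(s(0), 0, s(s(0)))))  →  cons(s(0), cons(0, 0))   [R1 at 2.2]

cons(s(0), cons(0, 0))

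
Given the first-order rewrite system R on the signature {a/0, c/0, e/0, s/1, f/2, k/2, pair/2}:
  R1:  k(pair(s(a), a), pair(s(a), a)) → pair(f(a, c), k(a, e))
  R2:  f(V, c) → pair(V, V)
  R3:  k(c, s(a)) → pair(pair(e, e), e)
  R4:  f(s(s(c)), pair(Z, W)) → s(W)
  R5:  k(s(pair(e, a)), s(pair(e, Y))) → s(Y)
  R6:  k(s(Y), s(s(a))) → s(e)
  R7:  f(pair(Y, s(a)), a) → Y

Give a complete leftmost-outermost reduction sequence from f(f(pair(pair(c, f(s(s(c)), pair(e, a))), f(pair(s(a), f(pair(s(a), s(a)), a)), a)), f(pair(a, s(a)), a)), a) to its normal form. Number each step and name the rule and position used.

c

1. f(f(pair(pair(c, f(s(s(c)), pair(e, a))), f(pair(s(a), f(pair(s(a), s(a)), a)), a)), f(pair(a, s(a)), a)), a)  →  f(f(pair(pair(c, s(a)), f(pair(s(a), f(pair(s(a), s(a)), a)), a)), f(pair(a, s(a)), a)), a)   [R4 at 1.1.1.2]
2. f(f(pair(pair(c, s(a)), f(pair(s(a), f(pair(s(a), s(a)), a)), a)), f(pair(a, s(a)), a)), a)  →  f(f(pair(pair(c, s(a)), f(pair(s(a), s(a)), a)), f(pair(a, s(a)), a)), a)   [R7 at 1.1.2.1.2]
3. f(f(pair(pair(c, s(a)), f(pair(s(a), s(a)), a)), f(pair(a, s(a)), a)), a)  →  f(f(pair(pair(c, s(a)), s(a)), f(pair(a, s(a)), a)), a)   [R7 at 1.1.2]
4. f(f(pair(pair(c, s(a)), s(a)), f(pair(a, s(a)), a)), a)  →  f(f(pair(pair(c, s(a)), s(a)), a), a)   [R7 at 1.2]
5. f(f(pair(pair(c, s(a)), s(a)), a), a)  →  f(pair(c, s(a)), a)   [R7 at 1]
6. f(pair(c, s(a)), a)  →  c   [R7 at ε]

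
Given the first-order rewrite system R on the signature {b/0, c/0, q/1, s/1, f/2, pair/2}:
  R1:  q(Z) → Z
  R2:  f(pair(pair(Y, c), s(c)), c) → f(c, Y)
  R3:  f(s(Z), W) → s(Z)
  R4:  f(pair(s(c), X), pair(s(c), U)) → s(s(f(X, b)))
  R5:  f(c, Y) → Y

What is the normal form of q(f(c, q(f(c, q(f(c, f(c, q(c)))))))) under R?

1. q(f(c, q(f(c, q(f(c, f(c, q(c))))))))  →  f(c, q(f(c, q(f(c, f(c, q(c)))))))   [R1 at ε]
2. f(c, q(f(c, q(f(c, f(c, q(c)))))))  →  q(f(c, q(f(c, f(c, q(c))))))   [R5 at ε]
3. q(f(c, q(f(c, f(c, q(c))))))  →  f(c, q(f(c, f(c, q(c)))))   [R1 at ε]
4. f(c, q(f(c, f(c, q(c)))))  →  q(f(c, f(c, q(c))))   [R5 at ε]
5. q(f(c, f(c, q(c))))  →  f(c, f(c, q(c)))   [R1 at ε]
6. f(c, f(c, q(c)))  →  f(c, q(c))   [R5 at ε]
7. f(c, q(c))  →  q(c)   [R5 at ε]
8. q(c)  →  c   [R1 at ε]

c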